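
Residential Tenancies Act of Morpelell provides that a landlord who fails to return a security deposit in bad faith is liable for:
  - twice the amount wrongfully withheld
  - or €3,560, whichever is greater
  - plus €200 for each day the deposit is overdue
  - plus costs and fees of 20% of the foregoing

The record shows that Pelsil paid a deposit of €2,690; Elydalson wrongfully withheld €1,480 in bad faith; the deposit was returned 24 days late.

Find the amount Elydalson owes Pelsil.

Doubled: 2 × €1,480 = €2,960
Minimum €3,560: €2,960 is below the minimum → €3,560
Late-return penalty: 24 × €200 = €4,800
Damages plus late penalty: €3,560 + €4,800 = €8,360
Costs and fees: 20% of €8,360 = €1,672
Total recovery: €8,360 + €1,672 = €10,032

€10,032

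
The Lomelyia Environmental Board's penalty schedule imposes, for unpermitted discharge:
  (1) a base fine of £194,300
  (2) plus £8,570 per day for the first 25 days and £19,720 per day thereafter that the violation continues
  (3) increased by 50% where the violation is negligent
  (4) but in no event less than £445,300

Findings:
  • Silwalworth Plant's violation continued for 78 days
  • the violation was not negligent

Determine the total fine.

£1,453,710

First 25 days: 25 × £8,570 = £214,250
Remaining days: (78 − 25) × £19,720 = £1,045,160
Per-day component: £214,250 + £1,045,160 = £1,259,410
Base plus per-day: £194,300 + £1,259,410 = £1,453,710
The violation was not negligent: no 50% increase.
Minimum £445,300: £1,453,710 meets the minimum, no increase.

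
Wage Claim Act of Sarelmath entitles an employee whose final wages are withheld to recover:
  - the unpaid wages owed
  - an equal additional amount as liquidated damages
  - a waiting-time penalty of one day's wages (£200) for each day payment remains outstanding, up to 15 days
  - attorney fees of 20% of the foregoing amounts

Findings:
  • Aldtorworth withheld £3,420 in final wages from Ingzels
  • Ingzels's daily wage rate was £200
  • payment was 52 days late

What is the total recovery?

Liquidated damages (equal amount): £3,420
Penalty days: min(52, 15) = 15
Waiting-time penalty: 15 × £200 = £3,000
Subtotal: £3,420 + £3,420 + £3,000 = £9,840
Attorney fees: 20% of £9,840 = £1,968
Total award: £9,840 + £1,968 = £11,808

£11,808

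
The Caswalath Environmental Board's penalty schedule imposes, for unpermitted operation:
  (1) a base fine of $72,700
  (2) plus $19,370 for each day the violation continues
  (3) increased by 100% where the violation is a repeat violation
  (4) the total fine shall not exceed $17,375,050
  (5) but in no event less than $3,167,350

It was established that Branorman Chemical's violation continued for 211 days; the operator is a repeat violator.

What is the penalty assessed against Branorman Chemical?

$8,319,540

Per-day component: 211 × $19,370 = $4,087,070
Base plus per-day: $72,700 + $4,087,070 = $4,159,770
Enhancement: 100% of $4,159,770 = $4,159,770
Enhanced fine: $4,159,770 + $4,159,770 = $8,319,540
Cap at $17,375,050: $8,319,540 is within the cap, no reduction.
Minimum $3,167,350: $8,319,540 meets the minimum, no increase.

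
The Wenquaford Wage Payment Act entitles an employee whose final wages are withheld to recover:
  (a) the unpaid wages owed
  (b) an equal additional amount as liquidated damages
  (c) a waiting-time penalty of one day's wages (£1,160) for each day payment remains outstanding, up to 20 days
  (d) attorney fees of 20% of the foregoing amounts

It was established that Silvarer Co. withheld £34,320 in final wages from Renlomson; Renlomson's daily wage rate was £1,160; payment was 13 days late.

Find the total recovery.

Liquidated damages (equal amount): £34,320
Penalty days: min(13, 20) = 13
Waiting-time penalty: 13 × £1,160 = £15,080
Subtotal: £34,320 + £34,320 + £15,080 = £83,720
Attorney fees: 20% of £83,720 = £16,744
Total award: £83,720 + £16,744 = £100,464

£100,464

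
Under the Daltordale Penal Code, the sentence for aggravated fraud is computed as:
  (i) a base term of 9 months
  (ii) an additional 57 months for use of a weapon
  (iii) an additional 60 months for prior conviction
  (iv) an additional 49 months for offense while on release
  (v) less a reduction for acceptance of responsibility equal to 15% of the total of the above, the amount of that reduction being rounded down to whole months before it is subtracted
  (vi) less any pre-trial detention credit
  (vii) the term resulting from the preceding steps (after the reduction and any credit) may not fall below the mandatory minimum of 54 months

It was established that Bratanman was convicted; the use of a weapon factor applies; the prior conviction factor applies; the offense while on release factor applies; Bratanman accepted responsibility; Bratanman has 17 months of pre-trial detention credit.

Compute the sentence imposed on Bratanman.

132 months

Use of a weapon enhancement: +57 months
Prior conviction enhancement: +60 months
Offense while on release enhancement: +49 months
Adjusted term: 9 months + 57 months + 60 months + 49 months = 175 months
Acceptance of responsibility reduction: 15% of 175 months = 26 months (rounded down)
After reduction: 175 − 26 = 149 months
Less pre-trial detention credit: 149 months − 17 months = 132 months
Minimum 54 months: 132 months meets the minimum, no increase.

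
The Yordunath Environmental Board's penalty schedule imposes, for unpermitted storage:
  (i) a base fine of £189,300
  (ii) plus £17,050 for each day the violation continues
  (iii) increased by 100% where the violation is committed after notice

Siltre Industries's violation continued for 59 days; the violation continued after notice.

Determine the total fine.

Per-day component: 59 × £17,050 = £1,005,950
Base plus per-day: £189,300 + £1,005,950 = £1,195,250
Enhancement: 100% of £1,195,250 = £1,195,250
Enhanced fine: £1,195,250 + £1,195,250 = £2,390,500

£2,390,500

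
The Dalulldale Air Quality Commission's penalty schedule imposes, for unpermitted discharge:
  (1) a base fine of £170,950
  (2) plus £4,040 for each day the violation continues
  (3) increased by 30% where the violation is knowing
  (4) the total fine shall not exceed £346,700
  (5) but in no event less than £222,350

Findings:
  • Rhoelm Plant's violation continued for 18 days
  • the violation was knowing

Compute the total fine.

£316,771

Per-day component: 18 × £4,040 = £72,720
Base plus per-day: £170,950 + £72,720 = £243,670
Enhancement: 30% of £243,670 = £73,101
Enhanced fine: £243,670 + £73,101 = £316,771
Cap at £346,700: £316,771 is within the cap, no reduction.
Minimum £222,350: £316,771 meets the minimum, no increase.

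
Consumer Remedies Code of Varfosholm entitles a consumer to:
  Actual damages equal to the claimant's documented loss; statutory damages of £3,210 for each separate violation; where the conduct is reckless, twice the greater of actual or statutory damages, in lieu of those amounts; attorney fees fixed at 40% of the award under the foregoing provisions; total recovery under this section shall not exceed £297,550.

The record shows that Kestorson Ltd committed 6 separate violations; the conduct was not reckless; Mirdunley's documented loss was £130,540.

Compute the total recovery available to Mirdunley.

Statutory damages: 6 × £3,210 = £19,260
Conduct not reckless: the in-lieu enhancement does not apply.
Actual plus statutory damages: £130,540 + £19,260 = £149,800
Attorney fees: 40% of £149,800 = £59,920
Total before cap: £149,800 + £59,920 = £209,720
Cap at £297,550: £209,720 is within the cap, no reduction.

£209,720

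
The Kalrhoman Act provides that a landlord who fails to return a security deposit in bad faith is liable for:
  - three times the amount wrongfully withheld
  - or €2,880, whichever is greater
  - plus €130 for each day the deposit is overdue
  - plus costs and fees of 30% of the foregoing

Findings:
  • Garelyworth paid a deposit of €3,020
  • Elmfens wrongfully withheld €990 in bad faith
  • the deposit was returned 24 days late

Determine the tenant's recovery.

Trebled: 3 × €990 = €2,970
Minimum €2,880: €2,970 meets the minimum, no increase.
Late-return penalty: 24 × €130 = €3,120
Damages plus late penalty: €2,970 + €3,120 = €6,090
Costs and fees: 30% of €6,090 = €1,827
Total recovery: €6,090 + €1,827 = €7,917

€7,917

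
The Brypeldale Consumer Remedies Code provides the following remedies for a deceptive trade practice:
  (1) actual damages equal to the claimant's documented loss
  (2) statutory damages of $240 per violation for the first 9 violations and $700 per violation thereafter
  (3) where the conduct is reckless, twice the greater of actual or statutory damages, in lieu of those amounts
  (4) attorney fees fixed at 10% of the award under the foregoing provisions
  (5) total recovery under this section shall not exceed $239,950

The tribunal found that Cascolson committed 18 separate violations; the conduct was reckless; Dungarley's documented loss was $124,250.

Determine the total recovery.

First 9 violations: 9 × $240 = $2,160
Remaining violations: (18 − 9) × $700 = $6,300
Statutory damages: $2,160 + $6,300 = $8,460
Greater of actual damages ($124,250) or statutory damages ($8,460): $124,250
Doubled: 2 × $124,250 = $248,500
Attorney fees: 10% of $248,500 = $24,850
Total before cap: $248,500 + $24,850 = $273,350
Cap at $239,950: $273,350 exceeds the cap → $239,950

$239,950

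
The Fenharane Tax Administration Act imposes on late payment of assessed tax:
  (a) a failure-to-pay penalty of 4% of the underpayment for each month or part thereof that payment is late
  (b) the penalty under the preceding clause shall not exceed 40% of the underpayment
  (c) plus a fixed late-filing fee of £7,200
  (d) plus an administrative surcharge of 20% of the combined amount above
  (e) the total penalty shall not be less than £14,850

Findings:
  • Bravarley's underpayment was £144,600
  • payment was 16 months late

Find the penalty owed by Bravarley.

Accrued rate: 4% × 16 = 64%, capped at 40% → 40%
Failure-to-pay penalty: 40% of £144,600 = £57,840
Penalty before surcharge: £57,840 + £7,200 = £65,040
Administrative surcharge: 20% of £65,040 = £13,008
Total penalty: £65,040 + £13,008 = £78,048
Minimum £14,850: £78,048 meets the minimum, no increase.

£78,048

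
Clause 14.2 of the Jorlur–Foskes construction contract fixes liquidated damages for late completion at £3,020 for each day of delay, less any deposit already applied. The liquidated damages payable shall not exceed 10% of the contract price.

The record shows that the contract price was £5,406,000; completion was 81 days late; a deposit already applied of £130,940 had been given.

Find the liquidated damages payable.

Per-day damages: 81 × £3,020 = £244,620
Less deposit already applied: £244,620 − £130,940 = £113,680
Cap: 10% of £5,406,000 = £540,600
Cap at £540,600: £113,680 is within the cap, no reduction.

£113,680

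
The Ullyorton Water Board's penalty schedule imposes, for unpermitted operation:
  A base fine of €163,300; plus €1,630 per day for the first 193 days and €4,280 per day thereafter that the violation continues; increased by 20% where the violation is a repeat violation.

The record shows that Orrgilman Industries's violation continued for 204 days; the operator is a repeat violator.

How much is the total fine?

€629,964

First 193 days: 193 × €1,630 = €314,590
Remaining days: (204 − 193) × €4,280 = €47,080
Per-day component: €314,590 + €47,080 = €361,670
Base plus per-day: €163,300 + €361,670 = €524,970
Enhancement: 20% of €524,970 = €104,994
Enhanced fine: €524,970 + €104,994 = €629,964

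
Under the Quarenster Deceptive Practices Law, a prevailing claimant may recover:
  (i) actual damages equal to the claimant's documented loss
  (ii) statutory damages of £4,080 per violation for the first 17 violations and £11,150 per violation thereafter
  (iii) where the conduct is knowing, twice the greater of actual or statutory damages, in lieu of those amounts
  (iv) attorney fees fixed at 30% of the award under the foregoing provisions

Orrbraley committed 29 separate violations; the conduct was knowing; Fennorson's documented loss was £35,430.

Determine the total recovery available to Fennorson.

First 17 violations: 17 × £4,080 = £69,360
Remaining violations: (29 − 17) × £11,150 = £133,800
Statutory damages: £69,360 + £133,800 = £203,160
Greater of actual damages (£35,430) or statutory damages (£203,160): £203,160
Doubled: 2 × £203,160 = £406,320
Attorney fees: 30% of £406,320 = £121,896
Total recovery: £406,320 + £121,896 = £528,216

£528,216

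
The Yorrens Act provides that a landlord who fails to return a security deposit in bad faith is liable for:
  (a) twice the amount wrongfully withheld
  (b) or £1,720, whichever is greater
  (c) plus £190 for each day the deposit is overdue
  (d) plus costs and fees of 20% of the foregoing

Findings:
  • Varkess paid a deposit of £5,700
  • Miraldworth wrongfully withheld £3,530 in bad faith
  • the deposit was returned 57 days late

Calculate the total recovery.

Recovery: £21,468

Doubled: 2 × £3,530 = £7,060
Minimum £1,720: £7,060 meets the minimum, no increase.
Late-return penalty: 57 × £190 = £10,830
Damages plus late penalty: £7,060 + £10,830 = £17,890
Costs and fees: 20% of £17,890 = £3,578
Total recovery: £17,890 + £3,578 = £21,468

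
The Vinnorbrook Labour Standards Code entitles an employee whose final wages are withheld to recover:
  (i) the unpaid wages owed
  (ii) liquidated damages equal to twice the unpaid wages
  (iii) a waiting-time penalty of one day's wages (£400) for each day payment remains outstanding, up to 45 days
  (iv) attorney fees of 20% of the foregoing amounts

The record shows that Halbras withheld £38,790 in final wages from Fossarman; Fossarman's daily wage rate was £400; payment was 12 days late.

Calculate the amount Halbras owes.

£145,404

Doubled: 2 × £38,790 = £77,580
Penalty days: min(12, 45) = 12
Waiting-time penalty: 12 × £400 = £4,800
Subtotal: £38,790 + £77,580 + £4,800 = £121,170
Attorney fees: 20% of £121,170 = £24,234
Total award: £121,170 + £24,234 = £145,404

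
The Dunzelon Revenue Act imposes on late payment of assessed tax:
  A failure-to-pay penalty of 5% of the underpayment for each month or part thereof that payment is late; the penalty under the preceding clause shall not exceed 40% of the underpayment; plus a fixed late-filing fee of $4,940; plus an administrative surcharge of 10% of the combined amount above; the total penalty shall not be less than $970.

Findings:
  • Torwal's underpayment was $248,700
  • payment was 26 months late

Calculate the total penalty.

$114,862

Accrued rate: 5% × 26 = 130%, capped at 40% → 40%
Failure-to-pay penalty: 40% of $248,700 = $99,480
Penalty before surcharge: $99,480 + $4,940 = $104,420
Administrative surcharge: 10% of $104,420 = $10,442
Total penalty: $104,420 + $10,442 = $114,862
Minimum $970: $114,862 meets the minimum, no increase.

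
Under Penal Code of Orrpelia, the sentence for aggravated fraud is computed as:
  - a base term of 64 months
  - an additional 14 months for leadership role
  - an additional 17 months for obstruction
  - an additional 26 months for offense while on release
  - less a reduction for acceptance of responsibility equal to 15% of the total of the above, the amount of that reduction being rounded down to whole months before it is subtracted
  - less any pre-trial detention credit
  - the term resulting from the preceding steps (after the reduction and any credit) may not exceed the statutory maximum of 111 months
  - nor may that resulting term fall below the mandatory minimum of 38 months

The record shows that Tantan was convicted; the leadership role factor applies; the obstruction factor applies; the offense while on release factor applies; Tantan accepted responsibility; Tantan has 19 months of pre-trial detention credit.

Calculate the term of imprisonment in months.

84 months

Leadership role enhancement: +14 months
Obstruction enhancement: +17 months
Offense while on release enhancement: +26 months
Adjusted term: 64 months + 14 months + 17 months + 26 months = 121 months
Acceptance of responsibility reduction: 15% of 121 months = 18 months (rounded down)
After reduction: 121 − 18 = 103 months
Less pre-trial detention credit: 103 months − 19 months = 84 months
Cap at 111 months: 84 months is within the cap, no reduction.
Minimum 38 months: 84 months meets the minimum, no increase.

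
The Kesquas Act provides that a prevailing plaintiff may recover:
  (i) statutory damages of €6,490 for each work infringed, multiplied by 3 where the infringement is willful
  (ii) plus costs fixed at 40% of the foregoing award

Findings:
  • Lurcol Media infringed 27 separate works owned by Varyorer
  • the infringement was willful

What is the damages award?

Statutory damages: 27 × €6,490 = €175,230
Trebled: 3 × €175,230 = €525,690
Costs: 40% of €525,690 = €210,276
Award plus costs: €525,690 + €210,276 = €735,966

Award: €735,966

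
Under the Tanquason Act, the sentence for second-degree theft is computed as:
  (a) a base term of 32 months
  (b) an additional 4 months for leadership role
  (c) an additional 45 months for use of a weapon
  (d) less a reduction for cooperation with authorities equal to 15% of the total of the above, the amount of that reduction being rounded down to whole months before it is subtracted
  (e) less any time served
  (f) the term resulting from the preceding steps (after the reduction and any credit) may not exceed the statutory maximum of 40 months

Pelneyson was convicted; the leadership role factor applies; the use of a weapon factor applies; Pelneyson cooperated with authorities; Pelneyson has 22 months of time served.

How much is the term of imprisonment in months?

Leadership role enhancement: +4 months
Use of a weapon enhancement: +45 months
Adjusted term: 32 months + 4 months + 45 months = 81 months
Cooperation with authorities reduction: 15% of 81 months = 12 months (rounded down)
After reduction: 81 − 12 = 69 months
Less time served: 69 months − 22 months = 47 months
Cap at 40 months: 47 months exceeds the cap → 40 months

40 months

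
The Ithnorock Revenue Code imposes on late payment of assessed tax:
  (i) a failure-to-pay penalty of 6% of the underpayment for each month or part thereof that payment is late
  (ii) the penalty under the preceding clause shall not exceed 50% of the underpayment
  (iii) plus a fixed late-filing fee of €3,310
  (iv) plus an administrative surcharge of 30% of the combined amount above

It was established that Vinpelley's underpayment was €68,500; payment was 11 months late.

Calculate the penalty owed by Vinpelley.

Accrued rate: 6% × 11 = 66%, capped at 50% → 50%
Failure-to-pay penalty: 50% of €68,500 = €34,250
Penalty before surcharge: €34,250 + €3,310 = €37,560
Administrative surcharge: 30% of €37,560 = €11,268
Total penalty: €37,560 + €11,268 = €48,828

€48,828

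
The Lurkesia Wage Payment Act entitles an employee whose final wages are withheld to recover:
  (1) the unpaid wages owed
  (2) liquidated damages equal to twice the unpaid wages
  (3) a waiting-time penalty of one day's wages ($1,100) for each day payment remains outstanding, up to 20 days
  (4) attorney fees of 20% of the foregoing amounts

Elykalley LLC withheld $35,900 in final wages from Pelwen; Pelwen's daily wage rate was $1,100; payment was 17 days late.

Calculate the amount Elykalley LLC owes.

Doubled: 2 × $35,900 = $71,800
Penalty days: min(17, 20) = 17
Waiting-time penalty: 17 × $1,100 = $18,700
Subtotal: $35,900 + $71,800 + $18,700 = $126,400
Attorney fees: 20% of $126,400 = $25,280
Total award: $126,400 + $25,280 = $151,680

$151,680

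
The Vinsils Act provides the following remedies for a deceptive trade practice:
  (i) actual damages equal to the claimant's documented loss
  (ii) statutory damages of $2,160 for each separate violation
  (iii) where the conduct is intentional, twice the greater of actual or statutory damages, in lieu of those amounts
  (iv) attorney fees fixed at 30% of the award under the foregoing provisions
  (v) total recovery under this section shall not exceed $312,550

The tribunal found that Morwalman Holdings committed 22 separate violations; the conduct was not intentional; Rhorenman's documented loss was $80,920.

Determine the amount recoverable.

Statutory damages: 22 × $2,160 = $47,520
Conduct not intentional: the in-lieu enhancement does not apply.
Actual plus statutory damages: $80,920 + $47,520 = $128,440
Attorney fees: 30% of $128,440 = $38,532
Total before cap: $128,440 + $38,532 = $166,972
Cap at $312,550: $166,972 is within the cap, no reduction.

Total recovery: $166,972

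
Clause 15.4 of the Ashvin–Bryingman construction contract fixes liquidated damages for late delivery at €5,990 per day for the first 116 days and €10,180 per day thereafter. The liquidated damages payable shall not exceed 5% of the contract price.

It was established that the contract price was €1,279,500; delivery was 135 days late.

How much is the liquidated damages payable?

Liquidated damages: €63,975

First 116 days: 116 × €5,990 = €694,840
Remaining days: (135 − 116) × €10,180 = €193,420
Accrued per-day damages: €694,840 + €193,420 = €888,260
Cap: 5% of €1,279,500 = €63,975
Cap at €63,975: €888,260 exceeds the cap → €63,975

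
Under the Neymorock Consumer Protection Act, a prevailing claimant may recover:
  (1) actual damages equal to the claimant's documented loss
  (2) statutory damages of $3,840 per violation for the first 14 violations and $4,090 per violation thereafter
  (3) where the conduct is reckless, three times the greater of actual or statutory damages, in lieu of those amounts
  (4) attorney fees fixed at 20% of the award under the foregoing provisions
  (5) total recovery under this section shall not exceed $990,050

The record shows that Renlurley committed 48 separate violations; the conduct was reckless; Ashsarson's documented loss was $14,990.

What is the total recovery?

First 14 violations: 14 × $3,840 = $53,760
Remaining violations: (48 − 14) × $4,090 = $139,060
Statutory damages: $53,760 + $139,060 = $192,820
Greater of actual damages ($14,990) or statutory damages ($192,820): $192,820
Trebled: 3 × $192,820 = $578,460
Attorney fees: 20% of $578,460 = $115,692
Total before cap: $578,460 + $115,692 = $694,152
Cap at $990,050: $694,152 is within the cap, no reduction.

$694,152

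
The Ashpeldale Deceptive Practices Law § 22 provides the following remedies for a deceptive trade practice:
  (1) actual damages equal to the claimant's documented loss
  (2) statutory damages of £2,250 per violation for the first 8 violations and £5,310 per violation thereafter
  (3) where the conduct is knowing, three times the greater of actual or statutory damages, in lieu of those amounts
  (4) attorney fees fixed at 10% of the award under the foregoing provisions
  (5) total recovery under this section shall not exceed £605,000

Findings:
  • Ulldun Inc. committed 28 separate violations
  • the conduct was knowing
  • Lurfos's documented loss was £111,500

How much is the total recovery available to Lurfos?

First 8 violations: 8 × £2,250 = £18,000
Remaining violations: (28 − 8) × £5,310 = £106,200
Statutory damages: £18,000 + £106,200 = £124,200
Greater of actual damages (£111,500) or statutory damages (£124,200): £124,200
Trebled: 3 × £124,200 = £372,600
Attorney fees: 10% of £372,600 = £37,260
Total before cap: £372,600 + £37,260 = £409,860
Cap at £605,000: £409,860 is within the cap, no reduction.

£409,860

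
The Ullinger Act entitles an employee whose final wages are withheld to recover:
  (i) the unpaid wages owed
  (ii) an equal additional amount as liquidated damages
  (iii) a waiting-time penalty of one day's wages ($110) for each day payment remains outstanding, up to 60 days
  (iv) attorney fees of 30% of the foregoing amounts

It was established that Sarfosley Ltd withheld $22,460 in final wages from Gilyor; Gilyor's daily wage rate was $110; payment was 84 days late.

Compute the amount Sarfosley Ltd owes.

$66,976

Liquidated damages (equal amount): $22,460
Penalty days: min(84, 60) = 60
Waiting-time penalty: 60 × $110 = $6,600
Subtotal: $22,460 + $22,460 + $6,600 = $51,520
Attorney fees: 30% of $51,520 = $15,456
Total award: $51,520 + $15,456 = $66,976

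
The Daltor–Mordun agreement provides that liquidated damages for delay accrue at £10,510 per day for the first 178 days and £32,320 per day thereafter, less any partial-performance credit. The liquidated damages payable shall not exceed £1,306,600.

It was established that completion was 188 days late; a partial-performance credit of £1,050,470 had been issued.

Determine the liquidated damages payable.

First 178 days: 178 × £10,510 = £1,870,780
Remaining days: (188 − 178) × £32,320 = £323,200
Accrued per-day damages: £1,870,780 + £323,200 = £2,193,980
Less partial-performance credit: £2,193,980 − £1,050,470 = £1,143,510
Cap at £1,306,600: £1,143,510 is within the cap, no reduction.

£1,143,510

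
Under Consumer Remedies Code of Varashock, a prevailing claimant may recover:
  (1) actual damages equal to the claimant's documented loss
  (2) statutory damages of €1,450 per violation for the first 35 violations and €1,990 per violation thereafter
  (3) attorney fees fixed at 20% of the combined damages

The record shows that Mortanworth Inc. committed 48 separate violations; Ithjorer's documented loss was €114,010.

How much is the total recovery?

€228,756

First 35 violations: 35 × €1,450 = €50,750
Remaining violations: (48 − 35) × €1,990 = €25,870
Statutory damages: €50,750 + €25,870 = €76,620
Combined damages: €114,010 + €76,620 = €190,630
Attorney fees: 20% of €190,630 = €38,126
Total recovery: €190,630 + €38,126 = €228,756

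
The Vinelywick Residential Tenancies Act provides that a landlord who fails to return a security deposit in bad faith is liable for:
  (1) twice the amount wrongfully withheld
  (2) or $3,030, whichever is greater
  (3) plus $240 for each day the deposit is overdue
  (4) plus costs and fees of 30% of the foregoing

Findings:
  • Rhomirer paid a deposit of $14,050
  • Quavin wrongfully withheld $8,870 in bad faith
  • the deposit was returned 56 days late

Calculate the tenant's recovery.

Recovery: $40,534

Doubled: 2 × $8,870 = $17,740
Minimum $3,030: $17,740 meets the minimum, no increase.
Late-return penalty: 56 × $240 = $13,440
Damages plus late penalty: $17,740 + $13,440 = $31,180
Costs and fees: 30% of $31,180 = $9,354
Total recovery: $31,180 + $9,354 = $40,534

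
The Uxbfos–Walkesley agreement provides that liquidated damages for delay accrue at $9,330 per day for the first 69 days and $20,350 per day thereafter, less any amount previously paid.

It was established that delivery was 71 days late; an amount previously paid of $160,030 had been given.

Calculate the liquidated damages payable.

First 69 days: 69 × $9,330 = $643,770
Remaining days: (71 − 69) × $20,350 = $40,700
Accrued per-day damages: $643,770 + $40,700 = $684,470
Less amount previously paid: $684,470 − $160,030 = $524,440

$524,440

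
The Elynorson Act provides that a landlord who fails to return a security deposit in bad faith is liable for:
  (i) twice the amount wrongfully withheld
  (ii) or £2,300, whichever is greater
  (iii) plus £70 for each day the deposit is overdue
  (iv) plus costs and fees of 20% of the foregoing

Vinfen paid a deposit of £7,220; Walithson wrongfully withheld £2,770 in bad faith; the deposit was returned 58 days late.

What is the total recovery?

£11,520

Doubled: 2 × £2,770 = £5,540
Minimum £2,300: £5,540 meets the minimum, no increase.
Late-return penalty: 58 × £70 = £4,060
Damages plus late penalty: £5,540 + £4,060 = £9,600
Costs and fees: 20% of £9,600 = £1,920
Total recovery: £9,600 + £1,920 = £11,520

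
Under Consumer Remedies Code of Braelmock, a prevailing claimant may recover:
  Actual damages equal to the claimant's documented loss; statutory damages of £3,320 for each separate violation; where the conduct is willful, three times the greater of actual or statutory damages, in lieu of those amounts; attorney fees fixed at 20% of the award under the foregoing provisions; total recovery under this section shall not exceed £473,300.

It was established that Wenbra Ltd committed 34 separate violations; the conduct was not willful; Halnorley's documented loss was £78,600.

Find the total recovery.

Statutory damages: 34 × £3,320 = £112,880
Conduct not willful: the in-lieu enhancement does not apply.
Actual plus statutory damages: £78,600 + £112,880 = £191,480
Attorney fees: 20% of £191,480 = £38,296
Total before cap: £191,480 + £38,296 = £229,776
Cap at £473,300: £229,776 is within the cap, no reduction.

£229,776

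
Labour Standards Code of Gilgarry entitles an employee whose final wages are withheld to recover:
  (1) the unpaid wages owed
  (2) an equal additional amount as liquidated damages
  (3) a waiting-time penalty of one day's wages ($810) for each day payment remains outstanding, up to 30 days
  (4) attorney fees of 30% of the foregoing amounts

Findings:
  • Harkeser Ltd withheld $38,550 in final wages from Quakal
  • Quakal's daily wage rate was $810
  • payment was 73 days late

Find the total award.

Liquidated damages (equal amount): $38,550
Penalty days: min(73, 30) = 30
Waiting-time penalty: 30 × $810 = $24,300
Subtotal: $38,550 + $38,550 + $24,300 = $101,400
Attorney fees: 30% of $101,400 = $30,420
Total award: $101,400 + $30,420 = $131,820

$131,820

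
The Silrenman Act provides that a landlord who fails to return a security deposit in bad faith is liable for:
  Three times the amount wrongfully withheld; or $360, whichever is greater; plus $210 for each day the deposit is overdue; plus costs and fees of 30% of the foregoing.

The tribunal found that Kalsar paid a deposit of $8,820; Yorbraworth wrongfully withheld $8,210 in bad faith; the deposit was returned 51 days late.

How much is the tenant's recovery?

$45,942

Trebled: 3 × $8,210 = $24,630
Minimum $360: $24,630 meets the minimum, no increase.
Late-return penalty: 51 × $210 = $10,710
Damages plus late penalty: $24,630 + $10,710 = $35,340
Costs and fees: 30% of $35,340 = $10,602
Total recovery: $35,340 + $10,602 = $45,942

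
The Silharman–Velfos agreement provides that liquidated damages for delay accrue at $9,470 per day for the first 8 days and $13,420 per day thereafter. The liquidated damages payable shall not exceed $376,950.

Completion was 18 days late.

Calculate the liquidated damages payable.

First 8 days: 8 × $9,470 = $75,760
Remaining days: (18 − 8) × $13,420 = $134,200
Accrued per-day damages: $75,760 + $134,200 = $209,960
Cap at $376,950: $209,960 is within the cap, no reduction.

$209,960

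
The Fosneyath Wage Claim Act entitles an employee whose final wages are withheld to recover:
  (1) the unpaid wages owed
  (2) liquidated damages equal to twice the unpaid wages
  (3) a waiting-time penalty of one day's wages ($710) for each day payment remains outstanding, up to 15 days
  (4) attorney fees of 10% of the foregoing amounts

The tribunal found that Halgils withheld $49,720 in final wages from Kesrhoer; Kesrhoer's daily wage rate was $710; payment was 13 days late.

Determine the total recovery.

$174,229

Doubled: 2 × $49,720 = $99,440
Penalty days: min(13, 15) = 13
Waiting-time penalty: 13 × $710 = $9,230
Subtotal: $49,720 + $99,440 + $9,230 = $158,390
Attorney fees: 10% of $158,390 = $15,839
Total award: $158,390 + $15,839 = $174,229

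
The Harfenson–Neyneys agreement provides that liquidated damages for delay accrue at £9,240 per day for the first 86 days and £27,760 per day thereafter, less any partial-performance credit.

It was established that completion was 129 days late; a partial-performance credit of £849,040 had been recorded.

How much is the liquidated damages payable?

First 86 days: 86 × £9,240 = £794,640
Remaining days: (129 − 86) × £27,760 = £1,193,680
Accrued per-day damages: £794,640 + £1,193,680 = £1,988,320
Less partial-performance credit: £1,988,320 − £849,040 = £1,139,280

£1,139,280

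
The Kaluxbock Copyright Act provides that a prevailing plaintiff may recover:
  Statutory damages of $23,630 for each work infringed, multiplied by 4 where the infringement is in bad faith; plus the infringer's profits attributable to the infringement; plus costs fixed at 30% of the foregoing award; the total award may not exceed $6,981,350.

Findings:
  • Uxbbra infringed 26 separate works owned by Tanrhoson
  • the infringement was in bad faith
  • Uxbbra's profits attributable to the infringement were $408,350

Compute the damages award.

Statutory damages: 26 × $23,630 = $614,380
Multiplied by 4: 4 × $614,380 = $2,457,520
Combined award: $2,457,520 + $408,350 = $2,865,870
Costs: 30% of $2,865,870 = $859,761
Award plus costs: $2,865,870 + $859,761 = $3,725,631
Cap at $6,981,350: $3,725,631 is within the cap, no reduction.

$3,725,631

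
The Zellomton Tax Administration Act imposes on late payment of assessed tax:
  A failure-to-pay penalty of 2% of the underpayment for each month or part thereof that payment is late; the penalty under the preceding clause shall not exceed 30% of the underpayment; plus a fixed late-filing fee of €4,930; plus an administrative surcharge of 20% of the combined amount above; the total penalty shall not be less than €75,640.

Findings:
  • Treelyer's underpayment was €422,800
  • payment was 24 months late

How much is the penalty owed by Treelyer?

€158,124

Accrued rate: 2% × 24 = 48%, capped at 30% → 30%
Failure-to-pay penalty: 30% of €422,800 = €126,840
Penalty before surcharge: €126,840 + €4,930 = €131,770
Administrative surcharge: 20% of €131,770 = €26,354
Total penalty: €131,770 + €26,354 = €158,124
Minimum €75,640: €158,124 meets the minimum, no increase.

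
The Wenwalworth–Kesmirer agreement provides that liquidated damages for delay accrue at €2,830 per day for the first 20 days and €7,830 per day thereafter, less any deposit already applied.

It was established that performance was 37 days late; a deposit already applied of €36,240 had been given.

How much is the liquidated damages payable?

€153,470

First 20 days: 20 × €2,830 = €56,600
Remaining days: (37 − 20) × €7,830 = €133,110
Accrued per-day damages: €56,600 + €133,110 = €189,710
Less deposit already applied: €189,710 − €36,240 = €153,470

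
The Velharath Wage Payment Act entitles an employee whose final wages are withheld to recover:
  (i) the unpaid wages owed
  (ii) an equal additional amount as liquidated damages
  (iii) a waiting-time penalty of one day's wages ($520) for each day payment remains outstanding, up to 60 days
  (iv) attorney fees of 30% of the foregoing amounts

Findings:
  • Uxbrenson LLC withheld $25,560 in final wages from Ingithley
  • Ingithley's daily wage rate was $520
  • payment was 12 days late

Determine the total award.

Liquidated damages (equal amount): $25,560
Penalty days: min(12, 60) = 12
Waiting-time penalty: 12 × $520 = $6,240
Subtotal: $25,560 + $25,560 + $6,240 = $57,360
Attorney fees: 30% of $57,360 = $17,208
Total award: $57,360 + $17,208 = $74,568

$74,568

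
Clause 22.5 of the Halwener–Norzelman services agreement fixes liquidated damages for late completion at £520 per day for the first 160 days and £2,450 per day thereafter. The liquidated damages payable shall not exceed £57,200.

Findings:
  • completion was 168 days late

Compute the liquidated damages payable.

£57,200

First 160 days: 160 × £520 = £83,200
Remaining days: (168 − 160) × £2,450 = £19,600
Accrued per-day damages: £83,200 + £19,600 = £102,800
Cap at £57,200: £102,800 exceeds the cap → £57,200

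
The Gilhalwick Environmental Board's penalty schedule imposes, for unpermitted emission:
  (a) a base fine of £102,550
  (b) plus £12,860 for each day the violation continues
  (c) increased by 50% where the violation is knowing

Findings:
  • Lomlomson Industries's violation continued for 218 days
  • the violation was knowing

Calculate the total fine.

Civil penalty: £4,359,045

Per-day component: 218 × £12,860 = £2,803,480
Base plus per-day: £102,550 + £2,803,480 = £2,906,030
Enhancement: 50% of £2,906,030 = £1,453,015
Enhanced fine: £2,906,030 + £1,453,015 = £4,359,045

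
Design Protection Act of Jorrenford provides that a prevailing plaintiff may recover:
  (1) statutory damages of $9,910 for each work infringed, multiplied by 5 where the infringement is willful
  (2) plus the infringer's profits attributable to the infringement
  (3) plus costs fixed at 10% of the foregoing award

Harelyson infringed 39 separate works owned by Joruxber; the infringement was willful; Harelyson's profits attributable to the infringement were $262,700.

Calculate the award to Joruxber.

Statutory damages: 39 × $9,910 = $386,490
Multiplied by 5: 5 × $386,490 = $1,932,450
Combined award: $1,932,450 + $262,700 = $2,195,150
Costs: 10% of $2,195,150 = $219,515
Award plus costs: $2,195,150 + $219,515 = $2,414,665

Award: $2,414,665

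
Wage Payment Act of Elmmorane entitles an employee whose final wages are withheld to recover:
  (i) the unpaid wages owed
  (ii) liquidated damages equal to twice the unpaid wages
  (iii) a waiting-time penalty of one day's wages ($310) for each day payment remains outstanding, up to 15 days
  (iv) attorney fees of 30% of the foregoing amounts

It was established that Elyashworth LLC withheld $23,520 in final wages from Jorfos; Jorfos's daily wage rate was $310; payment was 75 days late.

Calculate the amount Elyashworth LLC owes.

Doubled: 2 × $23,520 = $47,040
Penalty days: min(75, 15) = 15
Waiting-time penalty: 15 × $310 = $4,650
Subtotal: $23,520 + $47,040 + $4,650 = $75,210
Attorney fees: 30% of $75,210 = $22,563
Total award: $75,210 + $22,563 = $97,773

Total award: $97,773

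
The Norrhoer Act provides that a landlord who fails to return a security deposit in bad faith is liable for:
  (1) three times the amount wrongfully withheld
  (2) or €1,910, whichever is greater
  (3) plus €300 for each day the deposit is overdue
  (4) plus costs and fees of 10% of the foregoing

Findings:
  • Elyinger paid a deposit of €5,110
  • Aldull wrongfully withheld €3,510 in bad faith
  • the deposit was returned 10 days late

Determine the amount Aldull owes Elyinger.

Trebled: 3 × €3,510 = €10,530
Minimum €1,910: €10,530 meets the minimum, no increase.
Late-return penalty: 10 × €300 = €3,000
Damages plus late penalty: €10,530 + €3,000 = €13,530
Costs and fees: 10% of €13,530 = €1,353
Total recovery: €13,530 + €1,353 = €14,883

€14,883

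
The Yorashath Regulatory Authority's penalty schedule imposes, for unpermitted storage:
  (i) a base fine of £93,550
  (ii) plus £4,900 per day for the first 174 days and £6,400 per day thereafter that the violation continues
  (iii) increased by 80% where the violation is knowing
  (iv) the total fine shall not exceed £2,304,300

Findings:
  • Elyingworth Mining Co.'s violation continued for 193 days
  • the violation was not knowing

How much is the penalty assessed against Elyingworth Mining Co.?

£1,067,750

First 174 days: 174 × £4,900 = £852,600
Remaining days: (193 − 174) × £6,400 = £121,600
Per-day component: £852,600 + £121,600 = £974,200
Base plus per-day: £93,550 + £974,200 = £1,067,750
The violation was not knowing: no 80% increase.
Cap at £2,304,300: £1,067,750 is within the cap, no reduction.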